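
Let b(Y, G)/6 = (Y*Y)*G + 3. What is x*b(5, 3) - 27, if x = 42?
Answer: 19629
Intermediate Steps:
b(Y, G) = 18 + 6*G*Y**2 (b(Y, G) = 6*((Y*Y)*G + 3) = 6*(Y**2*G + 3) = 6*(G*Y**2 + 3) = 6*(3 + G*Y**2) = 18 + 6*G*Y**2)
x*b(5, 3) - 27 = 42*(18 + 6*3*5**2) - 27 = 42*(18 + 6*3*25) - 27 = 42*(18 + 450) - 27 = 42*468 - 27 = 19656 - 27 = 19629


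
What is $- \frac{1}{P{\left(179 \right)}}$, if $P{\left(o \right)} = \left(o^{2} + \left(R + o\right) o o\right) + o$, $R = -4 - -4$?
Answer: $- \frac{1}{5767559} \approx -1.7338 \cdot 10^{-7}$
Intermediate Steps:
$R = 0$ ($R = -4 + 4 = 0$)
$P{\left(o \right)} = o + o^{2} + o^{3}$ ($P{\left(o \right)} = \left(o^{2} + \left(0 + o\right) o o\right) + o = \left(o^{2} + o o o\right) + o = \left(o^{2} + o^{2} o\right) + o = \left(o^{2} + o^{3}\right) + o = o + o^{2} + o^{3}$)
$- \frac{1}{P{\left(179 \right)}} = - \frac{1}{179 \left(1 + 179 + 179^{2}\right)} = - \frac{1}{179 \left(1 + 179 + 32041\right)} = - \frac{1}{179 \cdot 32221} = - \frac{1}{5767559}$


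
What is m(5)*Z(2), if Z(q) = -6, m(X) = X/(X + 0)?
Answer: -6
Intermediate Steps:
m(X) = 1 (m(X) = X/X = 1)
m(5)*Z(2) = 1*(-6) = -6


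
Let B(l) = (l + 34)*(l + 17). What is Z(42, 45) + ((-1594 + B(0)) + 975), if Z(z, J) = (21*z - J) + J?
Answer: 841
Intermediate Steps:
B(l) = (17 + l)*(34 + l) (B(l) = (34 + l)*(17 + l) = (17 + l)*(34 + l))
Z(z, J) = 21*z (Z(z, J) = (-J + 21*z) + J = 21*z)
Z(42, 45) + ((-1594 + B(0)) + 975) = 21*42 + ((-1594 + (578 + 0² + 51*0)) + 975) = 882 + ((-1594 + (578 + 0 + 0)) + 975) = 882 + ((-1594 + 578) + 975) = 882 + (-1016 + 975) = 882 - 41 = 841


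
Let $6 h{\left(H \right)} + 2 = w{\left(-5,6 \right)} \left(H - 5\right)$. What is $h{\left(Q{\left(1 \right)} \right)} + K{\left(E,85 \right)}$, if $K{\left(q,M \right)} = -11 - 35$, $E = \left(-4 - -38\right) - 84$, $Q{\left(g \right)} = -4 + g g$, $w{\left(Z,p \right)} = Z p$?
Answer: $- \frac{19}{3} \approx -6.3333$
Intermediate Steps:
$Q{\left(g \right)} = -4 + g^{2}$
$h{\left(H \right)} = \frac{74}{3} - 5 H$ ($h{\left(H \right)} = - \frac{1}{3} + \frac{\left(-5\right) 6 \left(H - 5\right)}{6} = - \frac{1}{3} + \frac{\left(-30\right) \left(-5 + H\right)}{6} = - \frac{1}{3} + \frac{150 - 30 H}{6} = - \frac{1}{3} - \left(-25 + 5 H\right) = \frac{74}{3} - 5 H$)
$E = -50$ ($E = \left(-4 + 38\right) - 84 = 34 - 84 = -50$)
$K{\left(q,M \right)} = -46$
$h{\left(Q{\left(1 \right)} \right)} + K{\left(E,85 \right)} = \left(\frac{74}{3} - 5 \left(-4 + 1^{2}\right)\right) - 46 = \left(\frac{74}{3} - 5 \left(-4 + 1\right)\right) - 46 = \left(\frac{74}{3} - -15\right) - 46 = \left(\frac{74}{3} + 15\right) - 46 = \frac{119}{3} - 46 = - \frac{19}{3}$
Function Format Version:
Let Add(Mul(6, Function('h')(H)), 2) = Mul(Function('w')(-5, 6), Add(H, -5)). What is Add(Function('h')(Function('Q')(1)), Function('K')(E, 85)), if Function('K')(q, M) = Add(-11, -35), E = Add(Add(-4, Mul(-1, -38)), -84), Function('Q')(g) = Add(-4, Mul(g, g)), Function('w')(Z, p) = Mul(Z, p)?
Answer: Rational(-19, 3) ≈ -6.3333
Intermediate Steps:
Function('Q')(g) = Add(-4, Pow(g, 2))
Function('h')(H) = Add(Rational(74, 3), Mul(-5, H)) (Function('h')(H) = Add(Rational(-1, 3), Mul(Rational(1, 6), Mul(Mul(-5, 6), Add(H, -5)))) = Add(Rational(-1, 3), Mul(Rational(1, 6), Mul(-30, Add(-5, H)))) = Add(Rational(-1, 3), Mul(Rational(1, 6), Add(150, Mul(-30, H)))) = Add(Rational(-1, 3), Add(25, Mul(-5, H))) = Add(Rational(74, 3), Mul(-5, H)))
E = -50 (E = Add(Add(-4, 38), -84) = Add(34, -84) = -50)
Function('K')(q, M) = -46
Add(Function('h')(Function('Q')(1)), Function('K')(E, 85)) = Add(Add(Rational(74, 3), Mul(-5, Add(-4, Pow(1, 2)))), -46) = Add(Add(Rational(74, 3), Mul(-5, Add(-4, 1))), -46) = Add(Add(Rational(74, 3), Mul(-5, -3)), -46) = Add(Add(Rational(74, 3), 15), -46) = Add(Rational(119, 3), -46) = Rational(-19, 3)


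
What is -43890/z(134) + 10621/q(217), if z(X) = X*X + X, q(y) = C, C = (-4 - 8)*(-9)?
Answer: 694051/7236 ≈ 95.916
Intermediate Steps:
C = 108 (C = -12*(-9) = 108)
q(y) = 108
z(X) = X + X**2 (z(X) = X**2 + X = X + X**2)
-43890/z(134) + 10621/q(217) = -43890*1/(134*(1 + 134)) + 10621/108 = -43890/(134*135) + 10621*(1/108) = -43890/18090 + 10621/108 = -43890*1/18090 + 10621/108 = -1463/603 + 10621/108 = 694051/7236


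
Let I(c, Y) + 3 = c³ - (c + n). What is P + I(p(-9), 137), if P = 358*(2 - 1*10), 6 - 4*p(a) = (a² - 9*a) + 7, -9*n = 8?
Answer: -40604131/576 ≈ -70493.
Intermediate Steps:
n = -8/9 (n = -⅑*8 = -8/9 ≈ -0.88889)
p(a) = -¼ - a²/4 + 9*a/4 (p(a) = 3/2 - ((a² - 9*a) + 7)/4 = 3/2 - (7 + a² - 9*a)/4 = 3/2 + (-7/4 - a²/4 + 9*a/4) = -¼ - a²/4 + 9*a/4)
P = -2864 (P = 358*(2 - 10) = 358*(-8) = -2864)
I(c, Y) = -19/9 + c³ - c (I(c, Y) = -3 + (c³ - (c - 8/9)) = -3 + (c³ - (-8/9 + c)) = -3 + (c³ + (8/9 - c)) = -3 + (8/9 + c³ - c) = -19/9 + c³ - c)
P + I(p(-9), 137) = -2864 + (-19/9 + (-¼ - ¼*(-9)² + (9/4)*(-9))³ - (-¼ - ¼*(-9)² + (9/4)*(-9))) = -2864 + (-19/9 + (-¼ - ¼*81 - 81/4)³ - (-¼ - ¼*81 - 81/4)) = -2864 + (-19/9 + (-¼ - 81/4 - 81/4)³ - (-¼ - 81/4 - 81/4)) = -2864 + (-19/9 + (-163/4)³ - 1*(-163/4)) = -2864 + (-19/9 - 4330747/64 + 163/4) = -2864 - 38954467/576 = -40604131/576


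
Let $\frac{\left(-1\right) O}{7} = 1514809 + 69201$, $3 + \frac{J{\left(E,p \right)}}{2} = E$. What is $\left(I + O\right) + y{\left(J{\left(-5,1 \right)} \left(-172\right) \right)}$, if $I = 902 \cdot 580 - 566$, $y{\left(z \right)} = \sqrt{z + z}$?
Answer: $-10565476 + 8 \sqrt{86} \approx -1.0565 \cdot 10^{7}$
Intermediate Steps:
$J{\left(E,p \right)} = -6 + 2 E$
$y{\left(z \right)} = \sqrt{2} \sqrt{z}$ ($y{\left(z \right)} = \sqrt{2 z} = \sqrt{2} \sqrt{z}$)
$O = -11088070$ ($O = - 7 \left(1514809 + 69201\right) = \left(-7\right) 1584010 = -11088070$)
$I = 522594$ ($I = 523160 - 566 = 522594$)
$\left(I + O\right) + y{\left(J{\left(-5,1 \right)} \left(-172\right) \right)} = \left(522594 - 11088070\right) + \sqrt{2} \sqrt{\left(-6 + 2 \left(-5\right)\right) \left(-172\right)} = -10565476 + \sqrt{2} \sqrt{\left(-6 - 10\right) \left(-172\right)} = -10565476 + \sqrt{2} \sqrt{\left(-16\right) \left(-172\right)} = -10565476 + \sqrt{2} \sqrt{2752} = -10565476 + \sqrt{2} \cdot 8 \sqrt{43} = -10565476 + 8 \sqrt{86}$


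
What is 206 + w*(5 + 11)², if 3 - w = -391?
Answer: 101070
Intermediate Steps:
w = 394 (w = 3 - 1*(-391) = 3 + 391 = 394)
206 + w*(5 + 11)² = 206 + 394*(5 + 11)² = 206 + 394*16² = 206 + 394*256 = 206 + 100864 = 101070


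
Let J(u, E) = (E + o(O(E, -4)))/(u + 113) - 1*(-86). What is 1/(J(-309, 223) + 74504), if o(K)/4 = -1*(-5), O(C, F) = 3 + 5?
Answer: 196/14619397 ≈ 1.3407e-5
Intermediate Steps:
O(C, F) = 8
o(K) = 20 (o(K) = 4*(-1*(-5)) = 4*5 = 20)
J(u, E) = 86 + (20 + E)/(113 + u) (J(u, E) = (E + 20)/(u + 113) - 1*(-86) = (20 + E)/(113 + u) + 86 = 86 + (20 + E)/(113 + u))
1/(J(-309, 223) + 74504) = 1/((9738 + 223 + 86*(-309))/(113 - 309) + 74504) = 1/((9738 + 223 - 26574)/(-196) + 74504) = 1/(-1/196*(-16613) + 74504) = 1/(16613/196 + 74504) = 1/(14619397/196) = 196/14619397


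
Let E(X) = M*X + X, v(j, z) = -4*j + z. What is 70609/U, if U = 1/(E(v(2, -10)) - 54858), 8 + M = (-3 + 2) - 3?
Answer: -3859487940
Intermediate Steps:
v(j, z) = z - 4*j
M = -12 (M = -8 + ((-3 + 2) - 3) = -8 + (-1 - 3) = -8 - 4 = -12)
E(X) = -11*X (E(X) = -12*X + X = -11*X)
U = -1/54660 (U = 1/(-11*(-10 - 4*2) - 54858) = 1/(-11*(-10 - 8) - 54858) = 1/(-11*(-18) - 54858) = 1/(198 - 54858) = 1/(-54660) = -1/54660 ≈ -1.8295e-5)
70609/U = 70609/(-1/54660) = 70609*(-54660) = -3859487940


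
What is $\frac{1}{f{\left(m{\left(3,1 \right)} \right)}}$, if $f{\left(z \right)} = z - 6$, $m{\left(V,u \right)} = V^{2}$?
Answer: $\frac{1}{3} \approx 0.33333$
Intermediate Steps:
$f{\left(z \right)} = -6 + z$ ($f{\left(z \right)} = z - 6 = -6 + z$)
$\frac{1}{f{\left(m{\left(3,1 \right)} \right)}} = \frac{1}{-6 + 3^{2}} = \frac{1}{-6 + 9} = \frac{1}{3}$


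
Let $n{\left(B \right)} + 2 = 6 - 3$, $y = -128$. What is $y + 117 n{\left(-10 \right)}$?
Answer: $-11$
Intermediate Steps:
$n{\left(B \right)} = 1$ ($n{\left(B \right)} = -2 + \left(6 - 3\right) = -2 + 3 = 1$)
$y + 117 n{\left(-10 \right)} = -128 + 117 \cdot 1 = -128 + 117 = -11$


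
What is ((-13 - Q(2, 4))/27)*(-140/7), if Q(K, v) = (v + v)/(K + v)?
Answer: 860/81 ≈ 10.617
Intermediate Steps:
Q(K, v) = 2*v/(K + v) (Q(K, v) = (2*v)/(K + v) = 2*v/(K + v))
((-13 - Q(2, 4))/27)*(-140/7) = ((-13 - 2*4/(2 + 4))/27)*(-140/7) = ((-13 - 2*4/6)/27)*(-140*⅐) = ((-13 - 2*4/6)/27)*(-20) = ((-13 - 1*4/3)/27)*(-20) = ((-13 - 4/3)/27)*(-20) = ((1/27)*(-43/3))*(-20) = -43/81*(-20) = 860/81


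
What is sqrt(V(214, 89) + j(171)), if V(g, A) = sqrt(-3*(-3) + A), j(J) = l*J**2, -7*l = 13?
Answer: sqrt(-2660931 + 343*sqrt(2))/7 ≈ 233.01*I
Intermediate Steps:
l = -13/7 (l = -1/7*13 = -13/7 ≈ -1.8571)
j(J) = -13*J**2/7
V(g, A) = sqrt(9 + A)
sqrt(V(214, 89) + j(171)) = sqrt(sqrt(9 + 89) - 13/7*171**2) = sqrt(sqrt(98) - 13/7*29241) = sqrt(7*sqrt(2) - 380133/7) = sqrt(-380133/7 + 7*sqrt(2))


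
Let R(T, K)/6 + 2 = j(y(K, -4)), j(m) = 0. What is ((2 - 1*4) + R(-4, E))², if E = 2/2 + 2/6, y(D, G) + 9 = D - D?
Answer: 196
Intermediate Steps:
y(D, G) = -9 (y(D, G) = -9 + (D - D) = -9 + 0 = -9)
E = 4/3 (E = 2*(½) + 2*(⅙) = 1 + ⅓ = 4/3 ≈ 1.3333)
R(T, K) = -12 (R(T, K) = -12 + 6*0 = -12 + 0 = -12)
((2 - 1*4) + R(-4, E))² = ((2 - 1*4) - 12)² = ((2 - 4) - 12)² = (-2 - 12)² = (-14)² = 196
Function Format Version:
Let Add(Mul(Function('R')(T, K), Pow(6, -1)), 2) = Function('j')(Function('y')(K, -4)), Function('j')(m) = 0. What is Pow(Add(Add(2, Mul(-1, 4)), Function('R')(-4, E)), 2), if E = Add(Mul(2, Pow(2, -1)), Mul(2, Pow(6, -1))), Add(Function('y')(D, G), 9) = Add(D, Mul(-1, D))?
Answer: 196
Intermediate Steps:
Function('y')(D, G) = -9 (Function('y')(D, G) = Add(-9, Add(D, Mul(-1, D))) = Add(-9, 0) = -9)
E = Rational(4, 3) (E = Add(Mul(2, Rational(1, 2)), Mul(2, Rational(1, 6))) = Add(1, Rational(1, 3)) = Rational(4, 3) ≈ 1.3333)
Function('R')(T, K) = -12 (Function('R')(T, K) = Add(-12, Mul(6, 0)) = Add(-12, 0) = -12)
Pow(Add(Add(2, Mul(-1, 4)), Function('R')(-4, E)), 2) = Pow(Add(Add(2, Mul(-1, 4)), -12), 2) = Pow(Add(Add(2, -4), -12), 2) = Pow(Add(-2, -12), 2) = Pow(-14, 2) = 196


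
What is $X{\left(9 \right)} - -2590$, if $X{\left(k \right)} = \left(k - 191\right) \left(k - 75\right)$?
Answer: $14602$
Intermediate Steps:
$X{\left(k \right)} = \left(-191 + k\right) \left(-75 + k\right)$
$X{\left(9 \right)} - -2590 = \left(14325 + 9^{2} - 2394\right) - -2590 = \left(14325 + 81 - 2394\right) + 2590 = 12012 + 2590 = 14602$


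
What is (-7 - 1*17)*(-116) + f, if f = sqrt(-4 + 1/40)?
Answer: 2784 + I*sqrt(1590)/20 ≈ 2784.0 + 1.9937*I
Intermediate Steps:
f = I*sqrt(1590)/20 (f = sqrt(-4 + 1/40) = sqrt(-159/40) = I*sqrt(1590)/20 ≈ 1.9937*I)
(-7 - 1*17)*(-116) + f = (-7 - 1*17)*(-116) + I*sqrt(1590)/20 = (-7 - 17)*(-116) + I*sqrt(1590)/20 = -24*(-116) + I*sqrt(1590)/20 = 2784 + I*sqrt(1590)/20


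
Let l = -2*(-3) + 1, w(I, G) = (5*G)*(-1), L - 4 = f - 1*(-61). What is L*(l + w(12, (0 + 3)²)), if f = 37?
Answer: -3876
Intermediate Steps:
L = 102 (L = 4 + (37 - 1*(-61)) = 4 + (37 + 61) = 4 + 98 = 102)
w(I, G) = -5*G
l = 7 (l = 6 + 1 = 7)
L*(l + w(12, (0 + 3)²)) = 102*(7 - 5*(0 + 3)²) = 102*(7 - 5*3²) = 102*(7 - 5*9) = 102*(7 - 45) = 102*(-38) = -3876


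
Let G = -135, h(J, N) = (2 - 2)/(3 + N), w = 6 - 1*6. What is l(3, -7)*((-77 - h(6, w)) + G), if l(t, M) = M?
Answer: 1484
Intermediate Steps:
w = 0 (w = 6 - 6 = 0)
h(J, N) = 0 (h(J, N) = 0/(3 + N) = 0)
l(3, -7)*((-77 - h(6, w)) + G) = -7*((-77 - 1*0) - 135) = -7*((-77 + 0) - 135) = -7*(-77 - 135) = -7*(-212) = 1484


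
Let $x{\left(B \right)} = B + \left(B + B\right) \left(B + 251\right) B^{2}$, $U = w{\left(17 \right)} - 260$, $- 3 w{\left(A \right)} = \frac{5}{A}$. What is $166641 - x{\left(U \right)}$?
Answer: $- \frac{2164927173456644}{6765201} \approx -3.2001 \cdot 10^{8}$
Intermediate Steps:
$w{\left(A \right)} = - \frac{5}{3 A}$ ($w{\left(A \right)} = - \frac{5 \frac{1}{A}}{3} = - \frac{5}{3 A}$)
$U = - \frac{13265}{51}$ ($U = - \frac{5}{3 \cdot 17} - 260 = \left(- \frac{5}{3}\right) \frac{1}{17} - 260 = - \frac{5}{51} - 260 = - \frac{13265}{51} \approx -260.1$)
$x{\left(B \right)} = B + 2 B^{3} \left(251 + B\right)$ ($x{\left(B \right)} = B + 2 B \left(251 + B\right) B^{2} = B + 2 B^{3} \left(251 + B\right)$)
$166641 - x{\left(U \right)} = 166641 - \left(- \frac{13265}{51} + 2 \left(- \frac{13265}{51}\right)^{4} + 502 \left(- \frac{13265}{51}\right)^{3}\right) = 166641 - \left(- \frac{13265}{51} + 2 \cdot \frac{30962000782050625}{6765201} + 502 \left(- \frac{2334112384625}{132651}\right)\right) = 166641 - \left(- \frac{13265}{51} + \frac{61924001564101250}{6765201} - \frac{1171724417081750}{132651}\right) = 166641 - \frac{2166054533316485}{6765201} = - \frac{2164927173456644}{6765201}$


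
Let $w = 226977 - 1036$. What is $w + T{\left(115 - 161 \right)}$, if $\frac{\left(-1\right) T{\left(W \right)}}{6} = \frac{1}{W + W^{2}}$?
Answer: $\frac{77949644}{345} \approx 2.2594 \cdot 10^{5}$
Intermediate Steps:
$T{\left(W \right)} = - \frac{6}{W + W^{2}}$
$w = 225941$ ($w = 226977 - 1036 = 225941$)
$w + T{\left(115 - 161 \right)} = 225941 - \frac{6}{\left(115 - 161\right) \left(1 + \left(115 - 161\right)\right)} = 225941 - \frac{6}{\left(-46\right) \left(1 - 46\right)} = 225941 - - \frac{3}{23 \left(-45\right)} = 225941 - \left(- \frac{3}{23}\right) \left(- \frac{1}{45}\right) = 225941 - \frac{1}{345} = \frac{77949644}{345}$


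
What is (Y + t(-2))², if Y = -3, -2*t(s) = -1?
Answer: 25/4 ≈ 6.2500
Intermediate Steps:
t(s) = ½ (t(s) = -½*(-1) = ½)
(Y + t(-2))² = (-3 + ½)² = (-5/2)² = 25/4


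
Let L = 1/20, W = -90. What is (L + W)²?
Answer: 3236401/400 ≈ 8091.0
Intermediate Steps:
L = 1/20 ≈ 0.050000
(L + W)² = (1/20 - 90)² = (-1799/20)² = 3236401/400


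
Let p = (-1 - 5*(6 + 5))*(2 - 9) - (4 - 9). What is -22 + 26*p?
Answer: 10300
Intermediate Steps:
p = 397 (p = (-1 - 5*11)*(-7) - 1*(-5) = (-1 - 55)*(-7) + 5 = -56*(-7) + 5 = 392 + 5 = 397)
-22 + 26*p = -22 + 26*397 = -22 + 10322 = 10300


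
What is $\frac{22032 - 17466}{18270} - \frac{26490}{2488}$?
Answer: $- \frac{39384341}{3787980} \approx -10.397$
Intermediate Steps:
$\frac{22032 - 17466}{18270} - \frac{26490}{2488} = 4566 \cdot \frac{1}{18270} - \frac{13245}{1244} = \frac{761}{3045} - \frac{13245}{1244} = - \frac{39384341}{3787980}$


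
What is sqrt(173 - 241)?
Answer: 2*I*sqrt(17) ≈ 8.2462*I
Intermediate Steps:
sqrt(173 - 241) = sqrt(-68) = 2*I*sqrt(17)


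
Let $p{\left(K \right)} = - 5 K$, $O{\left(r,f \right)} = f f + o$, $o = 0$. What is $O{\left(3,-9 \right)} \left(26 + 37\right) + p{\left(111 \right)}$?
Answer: $4548$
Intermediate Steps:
$O{\left(r,f \right)} = f^{2}$ ($O{\left(r,f \right)} = f f + 0 = f^{2} + 0 = f^{2}$)
$O{\left(3,-9 \right)} \left(26 + 37\right) + p{\left(111 \right)} = \left(-9\right)^{2} \left(26 + 37\right) - 555 = 81 \cdot 63 - 555 = 5103 - 555 = 4548$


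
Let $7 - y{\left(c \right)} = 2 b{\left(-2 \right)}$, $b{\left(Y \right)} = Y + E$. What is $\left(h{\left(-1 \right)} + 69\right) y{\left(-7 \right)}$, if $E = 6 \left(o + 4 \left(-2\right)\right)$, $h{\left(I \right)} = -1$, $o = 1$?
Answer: $6460$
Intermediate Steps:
$E = -42$ ($E = 6 \left(1 + 4 \left(-2\right)\right) = 6 \left(1 - 8\right) = 6 \left(-7\right) = -42$)
$b{\left(Y \right)} = -42 + Y$ ($b{\left(Y \right)} = Y - 42 = -42 + Y$)
$y{\left(c \right)} = 95$ ($y{\left(c \right)} = 7 - 2 \left(-42 - 2\right) = 7 - 2 \left(-44\right) = 7 - -88 = 7 + 88 = 95$)
$\left(h{\left(-1 \right)} + 69\right) y{\left(-7 \right)} = \left(-1 + 69\right) 95 = 68 \cdot 95 = 6460$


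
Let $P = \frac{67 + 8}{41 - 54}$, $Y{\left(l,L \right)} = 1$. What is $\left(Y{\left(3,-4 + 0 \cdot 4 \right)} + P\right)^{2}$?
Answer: $\frac{3844}{169} \approx 22.746$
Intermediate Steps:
$P = - \frac{75}{13}$ ($P = \frac{75}{-13} = 75 \left(- \frac{1}{13}\right) = - \frac{75}{13} \approx -5.7692$)
$\left(Y{\left(3,-4 + 0 \cdot 4 \right)} + P\right)^{2} = \left(1 - \frac{75}{13}\right)^{2} = \left(- \frac{62}{13}\right)^{2} = \frac{3844}{169}$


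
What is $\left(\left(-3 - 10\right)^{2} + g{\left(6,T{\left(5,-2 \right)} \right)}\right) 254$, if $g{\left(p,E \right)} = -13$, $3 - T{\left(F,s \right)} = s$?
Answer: $39624$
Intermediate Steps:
$T{\left(F,s \right)} = 3 - s$
$\left(\left(-3 - 10\right)^{2} + g{\left(6,T{\left(5,-2 \right)} \right)}\right) 254 = \left(\left(-3 - 10\right)^{2} - 13\right) 254 = \left(\left(-13\right)^{2} - 13\right) 254 = \left(169 - 13\right) 254 = 156 \cdot 254 = 39624$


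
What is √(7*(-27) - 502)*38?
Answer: 38*I*√691 ≈ 998.9*I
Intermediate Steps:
√(7*(-27) - 502)*38 = √(-189 - 502)*38 = √(-691)*38 = (I*√691)*38 = 38*I*√691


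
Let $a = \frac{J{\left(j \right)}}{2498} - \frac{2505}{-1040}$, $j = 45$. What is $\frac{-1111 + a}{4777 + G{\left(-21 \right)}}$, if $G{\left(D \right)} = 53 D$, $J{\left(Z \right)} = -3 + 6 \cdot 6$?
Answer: $- \frac{287999731}{951877888} \approx -0.30256$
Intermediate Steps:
$J{\left(Z \right)} = 33$ ($J{\left(Z \right)} = -3 + 36 = 33$)
$a = \frac{629181}{259792}$ ($a = \frac{33}{2498} - \frac{2505}{-1040} = 33 \cdot \frac{1}{2498} - - \frac{501}{208} = \frac{33}{2498} + \frac{501}{208} = \frac{629181}{259792} \approx 2.4219$)
$\frac{-1111 + a}{4777 + G{\left(-21 \right)}} = \frac{-1111 + \frac{629181}{259792}}{4777 + 53 \left(-21\right)} = - \frac{287999731}{259792 \left(4777 - 1113\right)} = - \frac{287999731}{259792 \cdot 3664} = \left(- \frac{287999731}{259792}\right) \frac{1}{3664} = - \frac{287999731}{951877888}$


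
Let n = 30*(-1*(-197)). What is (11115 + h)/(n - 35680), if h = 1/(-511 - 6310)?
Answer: -37907707/101530585 ≈ -0.37336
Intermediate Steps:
h = -1/6821 (h = 1/(-6821) = -1/6821 ≈ -0.00014661)
n = 5910 (n = 30*197 = 5910)
(11115 + h)/(n - 35680) = (11115 - 1/6821)/(5910 - 35680) = (75815414/6821)/(-29770) = (75815414/6821)*(-1/29770) = -37907707/101530585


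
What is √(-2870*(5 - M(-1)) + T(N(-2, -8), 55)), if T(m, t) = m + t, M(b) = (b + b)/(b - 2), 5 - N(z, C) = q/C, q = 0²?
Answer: I*√111390/3 ≈ 111.25*I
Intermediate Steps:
q = 0
N(z, C) = 5 (N(z, C) = 5 - 0/C = 5 - 1*0 = 5 + 0 = 5)
M(b) = 2*b/(-2 + b) (M(b) = (2*b)/(-2 + b) = 2*b/(-2 + b))
√(-2870*(5 - M(-1)) + T(N(-2, -8), 55)) = √(-2870*(5 - 2*(-1)/(-2 - 1)) + (5 + 55)) = √(-2870*(5 - 2*(-1)/(-3)) + 60) = √(-2870*(5 - 2*(-1)*(-1)/3) + 60) = √(-2870*(5 - 1*⅔) + 60) = √(-2870*(5 - ⅔) + 60) = √(-2870*13/3 + 60) = √(-37310/3 + 60) = √(-37130/3) = I*√111390/3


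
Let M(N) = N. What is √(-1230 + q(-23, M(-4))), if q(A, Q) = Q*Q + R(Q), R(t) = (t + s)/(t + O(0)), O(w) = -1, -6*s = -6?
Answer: I*√30335/5 ≈ 34.834*I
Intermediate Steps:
s = 1 (s = -⅙*(-6) = 1)
R(t) = (1 + t)/(-1 + t) (R(t) = (t + 1)/(t - 1) = (1 + t)/(-1 + t))
q(A, Q) = Q² + (1 + Q)/(-1 + Q) (q(A, Q) = Q*Q + (1 + Q)/(-1 + Q) = Q² + (1 + Q)/(-1 + Q))
√(-1230 + q(-23, M(-4))) = √(-1230 + (1 - 4 + (-4)²*(-1 - 4))/(-1 - 4)) = √(-1230 + (1 - 4 + 16*(-5))/(-5)) = √(-1230 - (1 - 4 - 80)/5) = √(-1230 - ⅕*(-83)) = √(-1230 + 83/5) = √(-6067/5) = I*√30335/5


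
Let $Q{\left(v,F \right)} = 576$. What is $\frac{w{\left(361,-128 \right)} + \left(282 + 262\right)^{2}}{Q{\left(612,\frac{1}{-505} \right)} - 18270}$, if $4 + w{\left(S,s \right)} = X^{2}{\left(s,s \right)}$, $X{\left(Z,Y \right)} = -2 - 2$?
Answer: $- \frac{147974}{8847} \approx -16.726$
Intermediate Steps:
$X{\left(Z,Y \right)} = -4$
$w{\left(S,s \right)} = 12$ ($w{\left(S,s \right)} = -4 + \left(-4\right)^{2} = -4 + 16 = 12$)
$\frac{w{\left(361,-128 \right)} + \left(282 + 262\right)^{2}}{Q{\left(612,\frac{1}{-505} \right)} - 18270} = \frac{12 + \left(282 + 262\right)^{2}}{576 - 18270} = \frac{12 + 544^{2}}{-17694} = \left(12 + 295936\right) \left(- \frac{1}{17694}\right) = 295948 \left(- \frac{1}{17694}\right) = - \frac{147974}{8847}$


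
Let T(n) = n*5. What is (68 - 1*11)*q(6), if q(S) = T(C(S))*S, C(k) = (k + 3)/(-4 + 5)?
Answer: 15390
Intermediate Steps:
C(k) = 3 + k (C(k) = (3 + k)/1 = (3 + k)*1 = 3 + k)
T(n) = 5*n
q(S) = S*(15 + 5*S) (q(S) = (5*(3 + S))*S = (15 + 5*S)*S = S*(15 + 5*S))
(68 - 1*11)*q(6) = (68 - 1*11)*(5*6*(3 + 6)) = (68 - 11)*(5*6*9) = 57*270 = 15390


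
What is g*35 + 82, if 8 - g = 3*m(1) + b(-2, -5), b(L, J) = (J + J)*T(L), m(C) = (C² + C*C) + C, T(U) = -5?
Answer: -1703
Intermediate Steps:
m(C) = C + 2*C² (m(C) = (C² + C²) + C = 2*C² + C = C + 2*C²)
b(L, J) = -10*J (b(L, J) = (J + J)*(-5) = (2*J)*(-5) = -10*J)
g = -51 (g = 8 - (3*(1*(1 + 2*1)) - 10*(-5)) = 8 - (3*(1*(1 + 2)) + 50) = 8 - (3*(1*3) + 50) = 8 - (3*3 + 50) = 8 - (9 + 50) = 8 - 1*59 = 8 - 59 = -51)
g*35 + 82 = -51*35 + 82 = -1785 + 82 = -1703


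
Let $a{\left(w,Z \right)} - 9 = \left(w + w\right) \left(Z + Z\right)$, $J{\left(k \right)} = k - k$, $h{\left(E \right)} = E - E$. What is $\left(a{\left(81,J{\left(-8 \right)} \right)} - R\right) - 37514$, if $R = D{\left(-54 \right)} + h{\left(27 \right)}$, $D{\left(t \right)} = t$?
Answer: $-37451$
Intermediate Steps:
$h{\left(E \right)} = 0$
$R = -54$ ($R = -54 + 0 = -54$)
$J{\left(k \right)} = 0$
$a{\left(w,Z \right)} = 9 + 4 Z w$ ($a{\left(w,Z \right)} = 9 + \left(w + w\right) \left(Z + Z\right) = 9 + 2 w 2 Z = 9 + 4 Z w$)
$\left(a{\left(81,J{\left(-8 \right)} \right)} - R\right) - 37514 = \left(\left(9 + 4 \cdot 0 \cdot 81\right) - -54\right) - 37514 = \left(\left(9 + 0\right) + 54\right) - 37514 = \left(9 + 54\right) - 37514 = 63 - 37514 = -37451$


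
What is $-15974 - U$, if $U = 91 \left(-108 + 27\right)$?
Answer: $-8603$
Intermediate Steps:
$U = -7371$ ($U = 91 \left(-81\right) = -7371$)
$-15974 - U = -15974 - -7371 = -15974 + 7371 = -8603$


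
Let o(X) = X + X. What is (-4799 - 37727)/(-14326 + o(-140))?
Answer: 21263/7303 ≈ 2.9115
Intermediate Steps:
o(X) = 2*X
(-4799 - 37727)/(-14326 + o(-140)) = (-4799 - 37727)/(-14326 + 2*(-140)) = -42526/(-14326 - 280) = -42526/(-14606) = -42526*(-1/14606) = 21263/7303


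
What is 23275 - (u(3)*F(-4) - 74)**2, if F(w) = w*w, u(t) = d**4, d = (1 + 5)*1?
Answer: -426894969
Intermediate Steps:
d = 6 (d = 6*1 = 6)
u(t) = 1296 (u(t) = 6**4 = 1296)
F(w) = w**2
23275 - (u(3)*F(-4) - 74)**2 = 23275 - (1296*(-4)**2 - 74)**2 = 23275 - (1296*16 - 74)**2 = 23275 - (20736 - 74)**2 = 23275 - 1*20662**2 = 23275 - 1*426918244 = 23275 - 426918244 = -426894969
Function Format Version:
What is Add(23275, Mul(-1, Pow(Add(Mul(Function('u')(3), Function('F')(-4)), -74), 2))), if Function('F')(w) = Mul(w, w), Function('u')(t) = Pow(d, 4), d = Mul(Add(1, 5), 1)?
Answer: -426894969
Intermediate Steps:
d = 6 (d = Mul(6, 1) = 6)
Function('u')(t) = 1296 (Function('u')(t) = Pow(6, 4) = 1296)
Function('F')(w) = Pow(w, 2)
Add(23275, Mul(-1, Pow(Add(Mul(Function('u')(3), Function('F')(-4)), -74), 2))) = Add(23275, Mul(-1, Pow(Add(Mul(1296, Pow(-4, 2)), -74), 2))) = Add(23275, Mul(-1, Pow(Add(Mul(1296, 16), -74), 2))) = Add(23275, Mul(-1, Pow(Add(20736, -74), 2))) = Add(23275, Mul(-1, Pow(20662, 2))) = Add(23275, Mul(-1, 426918244)) = Add(23275, -426918244) = -426894969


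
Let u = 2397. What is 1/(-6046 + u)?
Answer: -1/3649 ≈ -0.00027405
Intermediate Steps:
1/(-6046 + u) = 1/(-6046 + 2397) = 1/(-3649) = -1/3649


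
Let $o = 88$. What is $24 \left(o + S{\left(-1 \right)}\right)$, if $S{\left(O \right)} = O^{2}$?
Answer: $2136$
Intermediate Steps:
$24 \left(o + S{\left(-1 \right)}\right) = 24 \left(88 + \left(-1\right)^{2}\right) = 24 \left(88 + 1\right) = 24 \cdot 89 = 2136$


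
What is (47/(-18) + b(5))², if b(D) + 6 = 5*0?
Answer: 24025/324 ≈ 74.151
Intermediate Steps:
b(D) = -6 (b(D) = -6 + 5*0 = -6 + 0 = -6)
(47/(-18) + b(5))² = (47/(-18) - 6)² = (47*(-1/18) - 6)² = (-47/18 - 6)² = (-155/18)² = 24025/324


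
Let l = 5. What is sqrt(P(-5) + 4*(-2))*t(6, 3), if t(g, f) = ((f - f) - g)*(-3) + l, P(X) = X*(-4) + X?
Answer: 23*sqrt(7) ≈ 60.852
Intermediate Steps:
P(X) = -3*X (P(X) = -4*X + X = -3*X)
t(g, f) = 5 + 3*g (t(g, f) = ((f - f) - g)*(-3) + 5 = (0 - g)*(-3) + 5 = -g*(-3) + 5 = 3*g + 5 = 5 + 3*g)
sqrt(P(-5) + 4*(-2))*t(6, 3) = sqrt(-3*(-5) + 4*(-2))*(5 + 3*6) = sqrt(15 - 8)*(5 + 18) = sqrt(7)*23 = 23*sqrt(7)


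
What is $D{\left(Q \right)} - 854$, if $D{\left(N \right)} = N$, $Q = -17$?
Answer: $-871$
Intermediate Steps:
$D{\left(Q \right)} - 854 = -17 - 854 = -871$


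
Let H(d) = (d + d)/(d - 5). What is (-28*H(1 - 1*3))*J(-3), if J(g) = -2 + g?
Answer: 80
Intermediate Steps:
H(d) = 2*d/(-5 + d) (H(d) = (2*d)/(-5 + d) = 2*d/(-5 + d))
(-28*H(1 - 1*3))*J(-3) = (-56*(1 - 1*3)/(-5 + (1 - 1*3)))*(-2 - 3) = -56*(1 - 3)/(-5 + (1 - 3))*(-5) = -56*(-2)/(-5 - 2)*(-5) = -56*(-2)/(-7)*(-5) = -56*(-2)*(-1)/7*(-5) = -28*4/7*(-5) = -16*(-5) = 80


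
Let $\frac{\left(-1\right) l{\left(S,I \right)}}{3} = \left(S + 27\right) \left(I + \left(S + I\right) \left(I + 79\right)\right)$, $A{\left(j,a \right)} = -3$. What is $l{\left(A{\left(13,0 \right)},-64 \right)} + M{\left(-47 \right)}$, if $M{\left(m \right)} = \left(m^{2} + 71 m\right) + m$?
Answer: $75793$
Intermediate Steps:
$M{\left(m \right)} = m^{2} + 72 m$
$l{\left(S,I \right)} = - 3 \left(27 + S\right) \left(I + \left(79 + I\right) \left(I + S\right)\right)$ ($l{\left(S,I \right)} = - 3 \left(S + 27\right) \left(I + \left(S + I\right) \left(I + 79\right)\right) = - 3 \left(27 + S\right) \left(I + \left(I + S\right) \left(79 + I\right)\right) = - 3 \left(27 + S\right) \left(I + \left(79 + I\right) \left(I + S\right)\right)$)
$l{\left(A{\left(13,0 \right)},-64 \right)} + M{\left(-47 \right)} = \left(\left(-6480\right) \left(-64\right) - -19197 - 237 \left(-3\right)^{2} - 81 \left(-64\right)^{2} - \left(-20544\right) \left(-3\right) - - 192 \left(-3\right)^{2} - - 9 \left(-64\right)^{2}\right) - 47 \left(72 - 47\right) = \left(414720 + 19197 - 2133 - 331776 - 61632 - \left(-192\right) 9 - \left(-9\right) 4096\right) - 1175 = \left(414720 + 19197 - 2133 - 331776 - 61632 + 1728 + 36864\right) - 1175 = 76968 - 1175 = 75793$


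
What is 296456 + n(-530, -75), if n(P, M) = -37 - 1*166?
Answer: 296253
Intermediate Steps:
n(P, M) = -203 (n(P, M) = -37 - 166 = -203)
296456 + n(-530, -75) = 296456 - 203 = 296253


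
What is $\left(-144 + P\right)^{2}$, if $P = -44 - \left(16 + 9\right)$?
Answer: $45369$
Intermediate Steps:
$P = -69$ ($P = -44 - 25 = -69$)
$\left(-144 + P\right)^{2} = \left(-144 - 69\right)^{2} = \left(-213\right)^{2} = 45369$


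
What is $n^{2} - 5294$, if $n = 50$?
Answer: $-2794$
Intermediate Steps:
$n^{2} - 5294 = 50^{2} - 5294 = 2500 - 5294 = -2794$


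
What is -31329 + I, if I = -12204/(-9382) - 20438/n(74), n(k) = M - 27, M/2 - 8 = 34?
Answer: -8472494167/267387 ≈ -31686.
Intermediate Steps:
M = 84 (M = 16 + 2*34 = 16 + 68 = 84)
n(k) = 57 (n(k) = 84 - 27 = 57)
I = -95526844/267387 (I = -12204/(-9382) - 20438/57 = -12204*(-1/9382) - 20438*1/57 = 6102/4691 - 20438/57 = -95526844/267387 ≈ -357.26)
-31329 + I = -31329 - 95526844/267387 = -8472494167/267387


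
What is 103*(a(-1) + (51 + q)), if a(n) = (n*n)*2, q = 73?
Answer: 12978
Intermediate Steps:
a(n) = 2*n² (a(n) = n²*2 = 2*n²)
103*(a(-1) + (51 + q)) = 103*(2*(-1)² + (51 + 73)) = 103*(2*1 + 124) = 103*(2 + 124) = 103*126 = 12978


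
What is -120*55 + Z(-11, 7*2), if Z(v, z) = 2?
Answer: -6598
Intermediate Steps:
-120*55 + Z(-11, 7*2) = -120*55 + 2 = -6600 + 2 = -6598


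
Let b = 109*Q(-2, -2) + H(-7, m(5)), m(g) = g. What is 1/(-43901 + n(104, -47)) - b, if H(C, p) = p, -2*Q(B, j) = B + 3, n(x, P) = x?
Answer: 4335901/87594 ≈ 49.500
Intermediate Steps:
Q(B, j) = -3/2 - B/2 (Q(B, j) = -(B + 3)/2 = -(3 + B)/2 = -3/2 - B/2)
b = -99/2 (b = 109*(-3/2 - ½*(-2)) + 5 = 109*(-3/2 + 1) + 5 = 109*(-½) + 5 = -109/2 + 5 = -99/2 ≈ -49.500)
1/(-43901 + n(104, -47)) - b = 1/(-43901 + 104) - 1*(-99/2) = 1/(-43797) + 99/2 = -1/43797 + 99/2 = 4335901/87594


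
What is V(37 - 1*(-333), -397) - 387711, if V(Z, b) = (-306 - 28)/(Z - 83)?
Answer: -111273391/287 ≈ -3.8771e+5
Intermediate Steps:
V(Z, b) = -334/(-83 + Z)
V(37 - 1*(-333), -397) - 387711 = -334/(-83 + (37 - 1*(-333))) - 387711 = -334/(-83 + (37 + 333)) - 387711 = -334/(-83 + 370) - 387711 = -334/287 - 387711 = -111273391/287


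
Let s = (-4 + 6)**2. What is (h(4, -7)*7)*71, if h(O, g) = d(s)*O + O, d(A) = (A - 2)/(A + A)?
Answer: 2485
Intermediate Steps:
s = 4 (s = 2**2 = 4)
d(A) = (-2 + A)/(2*A) (d(A) = (-2 + A)/((2*A)) = (-2 + A)*(1/(2*A)) = (-2 + A)/(2*A))
h(O, g) = 5*O/4 (h(O, g) = ((1/2)*(-2 + 4)/4)*O + O = ((1/2)*(1/4)*2)*O + O = O/4 + O = 5*O/4)
(h(4, -7)*7)*71 = (((5/4)*4)*7)*71 = (5*7)*71 = 35*71 = 2485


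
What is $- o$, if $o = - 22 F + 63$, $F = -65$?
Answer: $-1493$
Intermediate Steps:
$o = 1493$ ($o = \left(-22\right) \left(-65\right) + 63 = 1430 + 63 = 1493$)
$- o = \left(-1\right) 1493 = -1493$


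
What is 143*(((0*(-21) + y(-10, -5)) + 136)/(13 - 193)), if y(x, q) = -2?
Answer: -9581/90 ≈ -106.46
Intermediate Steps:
143*(((0*(-21) + y(-10, -5)) + 136)/(13 - 193)) = 143*(((0*(-21) - 2) + 136)/(13 - 193)) = 143*(((0 - 2) + 136)/(-180)) = 143*((-2 + 136)*(-1/180)) = 143*(134*(-1/180)) = 143*(-67/90) = -9581/90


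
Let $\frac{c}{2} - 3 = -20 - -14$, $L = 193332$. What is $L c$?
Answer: $-1159992$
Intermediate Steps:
$c = -6$ ($c = 6 + 2 \left(-20 - -14\right) = 6 + 2 \left(-20 + 14\right) = 6 + 2 \left(-6\right) = 6 - 12 = -6$)
$L c = 193332 \left(-6\right) = -1159992$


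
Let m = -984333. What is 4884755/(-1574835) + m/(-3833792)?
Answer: -3435394516181/1207517964864 ≈ -2.8450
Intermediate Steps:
4884755/(-1574835) + m/(-3833792) = 4884755/(-1574835) - 984333/(-3833792) = 4884755*(-1/1574835) - 984333*(-1/3833792) = -976951/314967 + 984333/3833792 = -3435394516181/1207517964864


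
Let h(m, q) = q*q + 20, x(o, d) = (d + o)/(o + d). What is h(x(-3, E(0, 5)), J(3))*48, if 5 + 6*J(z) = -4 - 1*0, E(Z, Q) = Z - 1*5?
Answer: 1068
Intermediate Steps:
E(Z, Q) = -5 + Z (E(Z, Q) = Z - 5 = -5 + Z)
x(o, d) = 1 (x(o, d) = (d + o)/(d + o) = 1)
J(z) = -3/2 (J(z) = -⅚ + (-4 - 1*0)/6 = -⅚ + (-4 + 0)/6 = -⅚ + (⅙)*(-4) = -⅚ - ⅔ = -3/2)
h(m, q) = 20 + q² (h(m, q) = q² + 20 = 20 + q²)
h(x(-3, E(0, 5)), J(3))*48 = (20 + (-3/2)²)*48 = (20 + 9/4)*48 = (89/4)*48 = 1068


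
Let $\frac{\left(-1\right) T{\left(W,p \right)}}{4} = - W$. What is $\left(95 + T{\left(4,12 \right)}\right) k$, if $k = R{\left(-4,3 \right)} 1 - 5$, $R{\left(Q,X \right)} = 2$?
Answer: $-333$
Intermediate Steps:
$T{\left(W,p \right)} = 4 W$ ($T{\left(W,p \right)} = - 4 \left(- W\right) = 4 W$)
$k = -3$ ($k = 2 \cdot 1 - 5 = 2 - 5 = -3$)
$\left(95 + T{\left(4,12 \right)}\right) k = \left(95 + 4 \cdot 4\right) \left(-3\right) = \left(95 + 16\right) \left(-3\right) = 111 \left(-3\right) = -333$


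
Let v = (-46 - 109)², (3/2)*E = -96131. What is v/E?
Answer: -2325/6202 ≈ -0.37488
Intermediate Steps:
E = -192262/3 (E = (⅔)*(-96131) = -192262/3 ≈ -64087.)
v = 24025 (v = (-155)² = 24025)
v/E = 24025/(-192262/3) = 24025*(-3/192262) = -2325/6202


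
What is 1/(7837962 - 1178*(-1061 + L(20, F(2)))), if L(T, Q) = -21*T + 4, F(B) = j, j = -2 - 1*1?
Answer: 1/9577868 ≈ 1.0441e-7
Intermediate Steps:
j = -3 (j = -2 - 1 = -3)
F(B) = -3
L(T, Q) = 4 - 21*T
1/(7837962 - 1178*(-1061 + L(20, F(2)))) = 1/(7837962 - 1178*(-1061 + (4 - 21*20))) = 1/(7837962 - 1178*(-1061 + (4 - 420))) = 1/(7837962 - 1178*(-1061 - 416)) = 1/(7837962 - 1178*(-1477)) = 1/(7837962 + 1739906) = 1/9577868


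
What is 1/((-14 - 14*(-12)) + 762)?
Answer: 1/916 ≈ 0.0010917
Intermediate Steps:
1/((-14 - 14*(-12)) + 762) = 1/((-14 + 168) + 762) = 1/(154 + 762) = 1/916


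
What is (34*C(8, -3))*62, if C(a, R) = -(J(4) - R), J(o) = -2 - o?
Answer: 6324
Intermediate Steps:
C(a, R) = 6 + R (C(a, R) = -((-2 - 1*4) - R) = -((-2 - 4) - R) = -(-6 - R) = 6 + R)
(34*C(8, -3))*62 = (34*(6 - 3))*62 = (34*3)*62 = 102*62 = 6324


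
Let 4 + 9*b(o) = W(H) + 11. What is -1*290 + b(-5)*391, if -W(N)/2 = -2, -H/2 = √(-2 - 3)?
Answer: 1691/9 ≈ 187.89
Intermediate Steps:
H = -2*I*√5 (H = -2*√(-2 - 3) = -2*I*√5 ≈ -4.4721*I)
W(N) = 4 (W(N) = -2*(-2) = 4)
b(o) = 11/9 (b(o) = -4/9 + (4 + 11)/9 = -4/9 + (⅑)*15 = -4/9 + 5/3 = 11/9)
-1*290 + b(-5)*391 = -1*290 + (11/9)*391 = -290 + 4301/9 = 1691/9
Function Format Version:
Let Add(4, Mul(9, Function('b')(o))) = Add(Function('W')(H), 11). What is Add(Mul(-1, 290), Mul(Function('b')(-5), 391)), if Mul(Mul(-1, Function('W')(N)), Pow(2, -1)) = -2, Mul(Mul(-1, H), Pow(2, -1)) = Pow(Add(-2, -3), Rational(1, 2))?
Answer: Rational(1691, 9) ≈ 187.89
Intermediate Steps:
H = Mul(-2, I, Pow(5, Rational(1, 2))) (H = Mul(-2, Pow(Add(-2, -3), Rational(1, 2))) = Mul(-2, Pow(-5, Rational(1, 2))) = Mul(-2, Mul(I, Pow(5, Rational(1, 2)))) = Mul(-2, I, Pow(5, Rational(1, 2))) ≈ Mul(-4.4721, I))
Function('W')(N) = 4 (Function('W')(N) = Mul(-2, -2) = 4)
Function('b')(o) = Rational(11, 9) (Function('b')(o) = Add(Rational(-4, 9), Mul(Rational(1, 9), Add(4, 11))) = Add(Rational(-4, 9), Mul(Rational(1, 9), 15)) = Add(Rational(-4, 9), Rational(5, 3)) = Rational(11, 9))
Add(Mul(-1, 290), Mul(Function('b')(-5), 391)) = Add(Mul(-1, 290), Mul(Rational(11, 9), 391)) = Add(-290, Rational(4301, 9)) = Rational(1691, 9)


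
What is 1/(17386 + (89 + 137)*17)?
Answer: 1/21228 ≈ 4.7108e-5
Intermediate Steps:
1/(17386 + (89 + 137)*17) = 1/(17386 + 226*17) = 1/(17386 + 3842) = 1/21228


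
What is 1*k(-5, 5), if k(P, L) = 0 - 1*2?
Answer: -2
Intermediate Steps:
k(P, L) = -2 (k(P, L) = 0 - 2 = -2)
1*k(-5, 5) = 1*(-2) = -2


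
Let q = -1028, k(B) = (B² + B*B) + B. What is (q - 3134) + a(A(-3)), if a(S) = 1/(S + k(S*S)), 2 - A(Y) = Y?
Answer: -5327359/1280 ≈ -4162.0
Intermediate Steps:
A(Y) = 2 - Y
k(B) = B + 2*B² (k(B) = (B² + B²) + B = 2*B² + B = B + 2*B²)
a(S) = 1/(S + S²*(1 + 2*S²)) (a(S) = 1/(S + (S*S)*(1 + 2*(S*S))) = 1/(S + S²*(1 + 2*S²)))
(q - 3134) + a(A(-3)) = (-1028 - 3134) + 1/((2 - 1*(-3))*(1 + (2 - 1*(-3)) + 2*(2 - 1*(-3))³)) = -4162 + 1/((2 + 3)*(1 + (2 + 3) + 2*(2 + 3)³)) = -4162 + 1/(5*(1 + 5 + 2*5³)) = -4162 + 1/(5*(1 + 5 + 2*125)) = -4162 + 1/(5*(1 + 5 + 250)) = -4162 + (⅕)/256 = -4162 + (⅕)*(1/256) = -4162 + 1/1280 = -5327359/1280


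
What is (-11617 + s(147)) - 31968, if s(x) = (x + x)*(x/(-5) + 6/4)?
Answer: -258938/5 ≈ -51788.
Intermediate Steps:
s(x) = 2*x*(3/2 - x/5) (s(x) = (2*x)*(x*(-⅕) + 6*(¼)) = (2*x)*(-x/5 + 3/2) = (2*x)*(3/2 - x/5) = 2*x*(3/2 - x/5))
(-11617 + s(147)) - 31968 = (-11617 + (⅕)*147*(15 - 2*147)) - 31968 = (-11617 + (⅕)*147*(15 - 294)) - 31968 = (-11617 + (⅕)*147*(-279)) - 31968 = (-11617 - 41013/5) - 31968 = -99098/5 - 31968 = -258938/5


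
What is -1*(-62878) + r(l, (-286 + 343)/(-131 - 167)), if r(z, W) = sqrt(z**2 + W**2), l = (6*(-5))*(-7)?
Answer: 62878 + 3*sqrt(435139961)/298 ≈ 63088.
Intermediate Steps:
l = 210 (l = -30*(-7) = 210)
r(z, W) = sqrt(W**2 + z**2)
-1*(-62878) + r(l, (-286 + 343)/(-131 - 167)) = -1*(-62878) + sqrt(((-286 + 343)/(-131 - 167))**2 + 210**2) = 62878 + sqrt((57/(-298))**2 + 44100) = 62878 + sqrt((57*(-1/298))**2 + 44100) = 62878 + sqrt((-57/298)**2 + 44100) = 62878 + sqrt(3249/88804 + 44100) = 62878 + sqrt(3916259649/88804) = 62878 + 3*sqrt(435139961)/298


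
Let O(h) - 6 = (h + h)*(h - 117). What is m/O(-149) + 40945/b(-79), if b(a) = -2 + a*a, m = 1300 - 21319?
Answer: 3120975389/494590486 ≈ 6.3102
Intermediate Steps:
O(h) = 6 + 2*h*(-117 + h) (O(h) = 6 + (h + h)*(h - 117) = 6 + (2*h)*(-117 + h) = 6 + 2*h*(-117 + h))
m = -20019
b(a) = -2 + a²
m/O(-149) + 40945/b(-79) = -20019/(6 - 234*(-149) + 2*(-149)²) + 40945/(-2 + (-79)²) = -20019/(6 + 34866 + 2*22201) + 40945/(-2 + 6241) = -20019/(6 + 34866 + 44402) + 40945/6239 = -20019/79274 + 40945*(1/6239) = -20019*1/79274 + 40945/6239 = -20019/79274 + 40945/6239 = 3120975389/494590486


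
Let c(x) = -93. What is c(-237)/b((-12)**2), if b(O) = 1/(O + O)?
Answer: -26784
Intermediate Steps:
b(O) = 1/(2*O)
c(-237)/b((-12)**2) = -93/(1/(2*((-12)**2))) = -93/((1/2)/144) = -93/((1/2)*(1/144)) = -93/1/288 = -93*288 = -26784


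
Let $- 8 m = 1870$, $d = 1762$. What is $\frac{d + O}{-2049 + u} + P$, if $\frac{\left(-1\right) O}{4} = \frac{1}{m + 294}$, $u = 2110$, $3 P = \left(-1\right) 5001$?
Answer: $- \frac{24081941}{14701} \approx -1638.1$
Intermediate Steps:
$m = - \frac{935}{4}$ ($m = \left(- \frac{1}{8}\right) 1870 = - \frac{935}{4} \approx -233.75$)
$P = -1667$ ($P = \frac{\left(-1\right) 5001}{3} = \frac{1}{3} \left(-5001\right) = -1667$)
$O = - \frac{16}{241}$ ($O = - \frac{4}{- \frac{935}{4} + 294} = - \frac{4}{\frac{241}{4}} = \left(-4\right) \frac{4}{241} = - \frac{16}{241} \approx -0.06639$)
$\frac{d + O}{-2049 + u} + P = \frac{1762 - \frac{16}{241}}{-2049 + 2110} - 1667 = \frac{424626}{241 \cdot 61} - 1667 = \frac{424626}{241} \cdot \frac{1}{61} - 1667 = \frac{424626}{14701} - 1667 = - \frac{24081941}{14701}$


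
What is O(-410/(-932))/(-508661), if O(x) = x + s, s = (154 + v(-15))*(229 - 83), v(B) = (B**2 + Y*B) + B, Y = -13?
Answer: -38032329/237036026 ≈ -0.16045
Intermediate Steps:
v(B) = B**2 - 12*B (v(B) = (B**2 - 13*B) + B = B**2 - 12*B)
s = 81614 (s = (154 - 15*(-12 - 15))*(229 - 83) = (154 - 15*(-27))*146 = (154 + 405)*146 = 559*146 = 81614)
O(x) = 81614 + x (O(x) = x + 81614 = 81614 + x)
O(-410/(-932))/(-508661) = (81614 - 410/(-932))/(-508661) = (81614 - 410*(-1/932))*(-1/508661) = (81614 + 205/466)*(-1/508661) = (38032329/466)*(-1/508661) = -38032329/237036026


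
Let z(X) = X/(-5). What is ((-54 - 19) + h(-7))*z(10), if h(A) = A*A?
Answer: 48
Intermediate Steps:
h(A) = A²
z(X) = -X/5 (z(X) = X*(-⅕) = -X/5)
((-54 - 19) + h(-7))*z(10) = ((-54 - 19) + (-7)²)*(-⅕*10) = (-73 + 49)*(-2) = -24*(-2) = 48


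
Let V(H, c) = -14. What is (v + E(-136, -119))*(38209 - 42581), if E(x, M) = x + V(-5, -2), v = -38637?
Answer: 169576764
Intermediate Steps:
E(x, M) = -14 + x (E(x, M) = x - 14 = -14 + x)
(v + E(-136, -119))*(38209 - 42581) = (-38637 + (-14 - 136))*(38209 - 42581) = (-38637 - 150)*(-4372) = -38787*(-4372) = 169576764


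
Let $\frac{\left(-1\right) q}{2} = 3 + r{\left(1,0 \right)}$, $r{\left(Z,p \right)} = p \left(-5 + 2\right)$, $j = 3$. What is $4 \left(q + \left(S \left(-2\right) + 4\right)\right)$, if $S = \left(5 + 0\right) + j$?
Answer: $-72$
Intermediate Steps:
$r{\left(Z,p \right)} = - 3 p$ ($r{\left(Z,p \right)} = p \left(-3\right) = - 3 p$)
$S = 8$ ($S = \left(5 + 0\right) + 3 = 5 + 3 = 8$)
$q = -6$ ($q = - 2 \left(3 - 0\right) = - 2 \left(3 + 0\right) = \left(-2\right) 3 = -6$)
$4 \left(q + \left(S \left(-2\right) + 4\right)\right) = 4 \left(-6 + \left(8 \left(-2\right) + 4\right)\right) = 4 \left(-6 + \left(-16 + 4\right)\right) = 4 \left(-6 - 12\right) = 4 \left(-18\right) = -72$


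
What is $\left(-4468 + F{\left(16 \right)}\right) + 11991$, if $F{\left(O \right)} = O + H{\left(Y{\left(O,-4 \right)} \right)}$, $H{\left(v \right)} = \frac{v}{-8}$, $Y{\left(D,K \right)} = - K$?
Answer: $\frac{15077}{2} \approx 7538.5$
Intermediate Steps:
$H{\left(v \right)} = - \frac{v}{8}$ ($H{\left(v \right)} = v \left(- \frac{1}{8}\right) = - \frac{v}{8}$)
$F{\left(O \right)} = - \frac{1}{2} + O$ ($F{\left(O \right)} = O - \frac{\left(-1\right) \left(-4\right)}{8} = O - \frac{1}{2} = - \frac{1}{2} + O$)
$\left(-4468 + F{\left(16 \right)}\right) + 11991 = \left(-4468 + \left(- \frac{1}{2} + 16\right)\right) + 11991 = \left(-4468 + \frac{31}{2}\right) + 11991 = - \frac{8905}{2} + 11991 = \frac{15077}{2}$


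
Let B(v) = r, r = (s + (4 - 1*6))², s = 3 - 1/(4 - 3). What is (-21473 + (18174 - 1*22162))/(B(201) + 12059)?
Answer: -25461/12059 ≈ -2.1114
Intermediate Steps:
s = 2 (s = 3 - 1/1 = 3 - 1*1 = 3 - 1 = 2)
r = 0 (r = (2 + (4 - 1*6))² = (2 + (4 - 6))² = (2 - 2)² = 0² = 0)
B(v) = 0
(-21473 + (18174 - 1*22162))/(B(201) + 12059) = (-21473 + (18174 - 1*22162))/(0 + 12059) = (-21473 + (18174 - 22162))/12059 = (-21473 - 3988)*(1/12059) = -25461*1/12059 = -25461/12059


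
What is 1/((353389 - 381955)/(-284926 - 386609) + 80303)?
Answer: 74615/5991811519 ≈ 1.2453e-5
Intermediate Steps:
1/((353389 - 381955)/(-284926 - 386609) + 80303) = 1/(-28566/(-671535) + 80303) = 1/(-28566*(-1/671535) + 80303) = 1/(3174/74615 + 80303) = 1/(5991811519/74615) = 74615/5991811519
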